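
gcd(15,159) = 3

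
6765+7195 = 13960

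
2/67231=2/67231 = 0.00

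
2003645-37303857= - 35300212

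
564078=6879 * 82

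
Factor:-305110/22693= - 2^1*5^1* 11^( - 1)*13^1*2063^ ( - 1 ) * 2347^1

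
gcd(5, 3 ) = 1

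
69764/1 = 69764 =69764.00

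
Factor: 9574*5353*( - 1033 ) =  - 2^1*53^1 * 101^1*1033^1 * 4787^1 = - 52940859526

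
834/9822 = 139/1637 = 0.08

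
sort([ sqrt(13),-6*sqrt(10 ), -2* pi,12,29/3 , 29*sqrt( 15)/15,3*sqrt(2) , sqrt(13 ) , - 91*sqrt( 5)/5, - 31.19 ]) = [-91*sqrt( 5)/5, - 31.19,-6*sqrt( 10 ), - 2*pi,  sqrt(13 ),sqrt(13),3*sqrt(2 ) , 29*sqrt (15)/15, 29/3,12 ] 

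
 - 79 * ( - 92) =7268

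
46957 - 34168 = 12789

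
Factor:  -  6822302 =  - 2^1*  3411151^1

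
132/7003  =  132/7003 = 0.02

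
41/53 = 41/53   =  0.77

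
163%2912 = 163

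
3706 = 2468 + 1238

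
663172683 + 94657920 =757830603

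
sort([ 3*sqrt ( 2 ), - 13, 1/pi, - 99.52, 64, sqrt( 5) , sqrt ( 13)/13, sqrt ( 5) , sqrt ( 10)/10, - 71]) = [  -  99.52,-71, -13, sqrt( 13 ) /13 , sqrt( 10) /10 , 1/pi,  sqrt (5 ),sqrt ( 5), 3*sqrt( 2), 64]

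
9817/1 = 9817 = 9817.00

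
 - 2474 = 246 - 2720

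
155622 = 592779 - 437157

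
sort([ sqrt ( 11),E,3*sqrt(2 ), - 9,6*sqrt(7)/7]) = [ - 9,6*sqrt( 7)/7, E,sqrt( 11),  3 * sqrt(2 ) ] 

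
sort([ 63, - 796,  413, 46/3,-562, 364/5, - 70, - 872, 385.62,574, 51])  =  [  -  872,-796, - 562 , - 70,46/3,51, 63,364/5, 385.62, 413,574 ] 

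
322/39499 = 322/39499 = 0.01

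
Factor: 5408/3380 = 2^3*5^( - 1) =8/5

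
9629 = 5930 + 3699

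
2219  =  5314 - 3095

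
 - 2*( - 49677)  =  99354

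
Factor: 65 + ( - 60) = 5^1  =  5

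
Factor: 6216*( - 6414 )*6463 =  - 2^4 * 3^2 * 7^1 * 23^1*37^1*281^1 * 1069^1=- 257676087312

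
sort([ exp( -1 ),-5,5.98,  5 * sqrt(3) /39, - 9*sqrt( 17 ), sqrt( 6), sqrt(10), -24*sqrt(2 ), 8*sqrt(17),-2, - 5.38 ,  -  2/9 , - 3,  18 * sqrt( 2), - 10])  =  [ - 9 * sqrt(17 ),-24 * sqrt(2 ), - 10,- 5.38,- 5, - 3, - 2, - 2/9, 5*sqrt(3 ) /39,exp ( - 1 ), sqrt( 6 ), sqrt( 10) , 5.98, 18*sqrt( 2 ), 8*sqrt (17 )]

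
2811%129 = 102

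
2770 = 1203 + 1567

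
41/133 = 41/133 = 0.31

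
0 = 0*868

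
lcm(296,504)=18648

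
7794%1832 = 466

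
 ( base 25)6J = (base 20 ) 89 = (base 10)169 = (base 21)81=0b10101001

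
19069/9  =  2118 + 7/9=2118.78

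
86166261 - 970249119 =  - 884082858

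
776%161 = 132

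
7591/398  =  7591/398 = 19.07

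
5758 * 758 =4364564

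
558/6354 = 31/353 = 0.09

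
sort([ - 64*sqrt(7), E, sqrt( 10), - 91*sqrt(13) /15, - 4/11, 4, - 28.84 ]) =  [ - 64*sqrt( 7), - 28.84 , - 91*sqrt(13)/15, - 4/11, E, sqrt(10 ), 4]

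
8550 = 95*90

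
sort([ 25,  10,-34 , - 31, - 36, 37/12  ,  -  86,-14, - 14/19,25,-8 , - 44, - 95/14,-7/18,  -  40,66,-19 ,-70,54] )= [-86,-70, - 44, - 40,-36,-34, - 31 ,-19, - 14, - 8,-95/14, - 14/19,-7/18 , 37/12,10 , 25 , 25,54,66 ]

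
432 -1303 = - 871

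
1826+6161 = 7987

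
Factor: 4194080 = 2^5* 5^1*11^1 * 2383^1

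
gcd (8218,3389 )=1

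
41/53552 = 41/53552 = 0.00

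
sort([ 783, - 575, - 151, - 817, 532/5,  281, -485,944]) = [ - 817,- 575, - 485, - 151 , 532/5,281,783, 944]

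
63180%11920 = 3580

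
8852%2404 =1640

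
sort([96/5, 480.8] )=[ 96/5, 480.8]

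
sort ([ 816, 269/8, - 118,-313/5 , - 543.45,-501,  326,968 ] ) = [  -  543.45,-501,  -  118 , - 313/5,269/8, 326 , 816,  968] 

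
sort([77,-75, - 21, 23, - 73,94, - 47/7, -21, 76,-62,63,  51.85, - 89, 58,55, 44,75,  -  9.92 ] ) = [ - 89, - 75, - 73, - 62, - 21 ,- 21, - 9.92, - 47/7, 23, 44, 51.85,  55,58,63, 75,  76, 77,94] 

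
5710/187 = 30 + 100/187 =30.53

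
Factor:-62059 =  -229^1*271^1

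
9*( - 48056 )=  - 432504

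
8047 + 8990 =17037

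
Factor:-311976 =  - 2^3*3^2*7^1 * 619^1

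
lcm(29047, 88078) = 2730418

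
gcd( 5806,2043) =1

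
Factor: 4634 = 2^1*7^1 * 331^1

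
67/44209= 67/44209 = 0.00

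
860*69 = 59340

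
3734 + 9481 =13215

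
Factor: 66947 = 66947^1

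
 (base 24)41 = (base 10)97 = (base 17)5c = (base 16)61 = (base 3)10121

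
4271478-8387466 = -4115988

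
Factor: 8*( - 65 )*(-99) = 51480 = 2^3 * 3^2*5^1 * 11^1*13^1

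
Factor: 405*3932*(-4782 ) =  - 7615143720 = - 2^3*3^5*5^1 * 797^1*983^1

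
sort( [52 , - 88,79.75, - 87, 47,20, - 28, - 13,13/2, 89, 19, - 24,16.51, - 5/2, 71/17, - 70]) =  [ - 88,-87, - 70, - 28, - 24,- 13  , - 5/2,71/17,13/2, 16.51,19,20, 47, 52,79.75,89] 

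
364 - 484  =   - 120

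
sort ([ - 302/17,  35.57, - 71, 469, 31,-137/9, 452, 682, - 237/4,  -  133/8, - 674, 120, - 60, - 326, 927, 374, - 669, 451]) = [ - 674, - 669, - 326, - 71, - 60, - 237/4, - 302/17, - 133/8, - 137/9 , 31, 35.57, 120, 374,451, 452,469, 682,927]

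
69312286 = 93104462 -23792176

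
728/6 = 121 + 1/3 = 121.33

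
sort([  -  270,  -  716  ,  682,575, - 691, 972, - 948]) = [  -  948,- 716  , -691,-270,575,682,972]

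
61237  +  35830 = 97067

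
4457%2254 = 2203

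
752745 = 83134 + 669611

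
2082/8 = 260 + 1/4 = 260.25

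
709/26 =27+7/26 = 27.27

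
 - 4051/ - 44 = 92 + 3/44 = 92.07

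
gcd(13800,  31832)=184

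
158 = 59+99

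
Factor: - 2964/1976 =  - 2^(  -  1) *3^1 = -  3/2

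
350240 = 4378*80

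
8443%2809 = 16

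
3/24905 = 3/24905 = 0.00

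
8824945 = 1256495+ 7568450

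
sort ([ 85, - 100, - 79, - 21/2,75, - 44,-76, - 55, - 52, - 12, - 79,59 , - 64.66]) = [-100, - 79,-79,-76,-64.66, - 55,-52,-44, - 12,-21/2,59 , 75  ,  85]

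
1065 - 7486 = - 6421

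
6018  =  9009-2991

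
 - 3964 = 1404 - 5368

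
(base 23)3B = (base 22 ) 3e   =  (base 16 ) 50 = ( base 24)38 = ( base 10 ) 80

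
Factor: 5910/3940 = 3/2 = 2^( - 1) * 3^1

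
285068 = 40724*7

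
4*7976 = 31904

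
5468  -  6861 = - 1393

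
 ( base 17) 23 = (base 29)18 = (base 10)37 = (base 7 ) 52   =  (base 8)45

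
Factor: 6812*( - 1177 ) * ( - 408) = 2^5 * 3^1*11^1*13^1*17^1*107^1*131^1 = 3271231392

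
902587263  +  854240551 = 1756827814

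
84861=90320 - 5459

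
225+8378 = 8603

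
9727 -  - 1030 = 10757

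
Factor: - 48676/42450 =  - 2^1*3^( - 1) * 5^(- 2)*43^1 = - 86/75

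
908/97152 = 227/24288 = 0.01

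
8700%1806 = 1476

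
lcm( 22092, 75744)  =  530208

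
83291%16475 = 916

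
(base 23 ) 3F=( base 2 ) 1010100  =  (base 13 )66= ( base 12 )70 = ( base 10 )84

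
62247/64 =972  +  39/64= 972.61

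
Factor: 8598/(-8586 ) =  -3^( - 3 )*53^( - 1)*1433^1 = - 1433/1431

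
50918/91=7274/13 = 559.54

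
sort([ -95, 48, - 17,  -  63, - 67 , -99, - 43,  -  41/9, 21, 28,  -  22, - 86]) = [  -  99, - 95,  -  86,-67, - 63,-43, - 22,- 17, - 41/9, 21,28,48]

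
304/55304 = 38/6913  =  0.01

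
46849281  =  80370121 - 33520840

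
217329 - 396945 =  - 179616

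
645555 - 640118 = 5437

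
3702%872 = 214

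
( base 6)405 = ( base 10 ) 149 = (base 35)49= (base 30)4T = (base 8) 225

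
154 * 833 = 128282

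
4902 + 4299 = 9201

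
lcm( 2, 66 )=66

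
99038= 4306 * 23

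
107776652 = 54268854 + 53507798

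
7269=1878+5391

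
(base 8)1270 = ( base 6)3120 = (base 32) LO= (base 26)10K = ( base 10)696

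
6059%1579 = 1322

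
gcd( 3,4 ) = 1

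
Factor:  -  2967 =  - 3^1*23^1 * 43^1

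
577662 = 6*96277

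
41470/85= 8294/17 = 487.88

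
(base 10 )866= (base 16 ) 362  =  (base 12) 602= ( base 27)152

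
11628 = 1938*6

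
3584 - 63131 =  - 59547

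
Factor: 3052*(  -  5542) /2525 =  - 2^3* 5^( - 2)*7^1*17^1*101^( -1 )*109^1*163^1 = - 16914184/2525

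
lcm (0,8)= 0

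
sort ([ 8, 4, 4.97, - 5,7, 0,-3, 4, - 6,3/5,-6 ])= [ -6, - 6,-5,-3, 0, 3/5,4, 4,4.97,7, 8 ] 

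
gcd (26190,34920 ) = 8730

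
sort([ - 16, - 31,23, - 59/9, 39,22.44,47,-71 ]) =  [ - 71 , - 31, - 16, - 59/9,22.44, 23,39,47]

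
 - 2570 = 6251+- 8821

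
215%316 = 215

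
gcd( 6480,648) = 648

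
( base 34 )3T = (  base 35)3q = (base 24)5b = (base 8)203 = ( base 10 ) 131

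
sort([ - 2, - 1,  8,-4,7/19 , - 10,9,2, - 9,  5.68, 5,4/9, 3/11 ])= [ - 10,- 9, - 4,-2 , - 1,3/11,7/19,  4/9,2 , 5,5.68,8,9 ]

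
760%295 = 170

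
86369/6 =14394 + 5/6  =  14394.83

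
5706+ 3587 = 9293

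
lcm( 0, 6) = 0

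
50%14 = 8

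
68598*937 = 64276326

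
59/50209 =1/851 = 0.00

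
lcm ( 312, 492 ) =12792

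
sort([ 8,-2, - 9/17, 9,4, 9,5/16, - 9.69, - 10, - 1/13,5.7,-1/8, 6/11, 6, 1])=[-10 ,-9.69, - 2 , - 9/17  , - 1/8,-1/13 , 5/16, 6/11,1, 4,5.7 , 6, 8 , 9,9] 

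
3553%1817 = 1736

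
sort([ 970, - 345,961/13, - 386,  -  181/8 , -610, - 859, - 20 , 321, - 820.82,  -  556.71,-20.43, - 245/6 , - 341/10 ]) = [-859, - 820.82, - 610,-556.71,-386 ,-345,- 245/6, - 341/10, - 181/8,-20.43,-20, 961/13,321 , 970]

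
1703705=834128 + 869577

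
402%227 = 175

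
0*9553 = 0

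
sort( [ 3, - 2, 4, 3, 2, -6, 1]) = [ - 6,-2,1, 2, 3, 3,  4] 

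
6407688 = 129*49672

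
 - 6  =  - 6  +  0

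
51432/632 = 6429/79 = 81.38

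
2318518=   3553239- 1234721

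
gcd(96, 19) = 1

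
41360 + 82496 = 123856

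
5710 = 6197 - 487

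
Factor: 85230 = 2^1 * 3^2 * 5^1 * 947^1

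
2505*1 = 2505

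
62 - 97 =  - 35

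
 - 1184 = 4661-5845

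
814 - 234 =580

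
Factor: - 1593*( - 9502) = 2^1*3^3*59^1*4751^1= 15136686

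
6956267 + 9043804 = 16000071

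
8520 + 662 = 9182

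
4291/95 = 4291/95 = 45.17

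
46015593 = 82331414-36315821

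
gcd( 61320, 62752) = 8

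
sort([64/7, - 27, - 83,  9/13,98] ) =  [ - 83, - 27, 9/13,64/7, 98]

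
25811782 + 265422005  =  291233787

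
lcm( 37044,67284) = 3296916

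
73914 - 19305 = 54609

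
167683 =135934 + 31749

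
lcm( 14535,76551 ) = 1148265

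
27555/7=3936+3/7 =3936.43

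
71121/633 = 23707/211  =  112.36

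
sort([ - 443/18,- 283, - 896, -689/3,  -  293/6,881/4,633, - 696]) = [ - 896, - 696, - 283, - 689/3, - 293/6, - 443/18, 881/4,633 ] 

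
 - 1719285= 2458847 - 4178132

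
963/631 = 963/631 = 1.53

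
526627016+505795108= 1032422124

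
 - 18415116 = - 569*32364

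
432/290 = 216/145 = 1.49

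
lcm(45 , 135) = 135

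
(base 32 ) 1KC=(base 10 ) 1676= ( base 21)3gh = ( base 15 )76b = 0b11010001100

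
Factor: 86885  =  5^1*17377^1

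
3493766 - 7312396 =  - 3818630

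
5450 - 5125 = 325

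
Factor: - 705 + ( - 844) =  - 1549^1=- 1549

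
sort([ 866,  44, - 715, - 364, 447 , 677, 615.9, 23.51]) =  [ - 715 , -364,  23.51, 44,447,615.9,677 , 866]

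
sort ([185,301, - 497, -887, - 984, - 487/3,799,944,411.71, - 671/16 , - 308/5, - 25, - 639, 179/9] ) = [ - 984,-887, - 639, - 497,-487/3, - 308/5, - 671/16, - 25, 179/9,185,301,411.71 , 799,944]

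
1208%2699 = 1208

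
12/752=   3/188 = 0.02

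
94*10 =940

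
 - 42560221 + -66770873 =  - 109331094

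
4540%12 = 4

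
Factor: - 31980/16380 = -3^(-1)*7^(-1)*41^1=- 41/21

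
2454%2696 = 2454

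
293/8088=293/8088 =0.04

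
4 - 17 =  - 13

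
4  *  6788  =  27152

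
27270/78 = 349+8/13 =349.62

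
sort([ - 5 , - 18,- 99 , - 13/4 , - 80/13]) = [ - 99,-18,  -  80/13 , - 5 , - 13/4]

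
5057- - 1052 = 6109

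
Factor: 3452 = 2^2*863^1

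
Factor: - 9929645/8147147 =  -  5^1*11^1*180539^1*8147147^ (  -  1)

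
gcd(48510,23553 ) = 9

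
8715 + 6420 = 15135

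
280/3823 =280/3823 = 0.07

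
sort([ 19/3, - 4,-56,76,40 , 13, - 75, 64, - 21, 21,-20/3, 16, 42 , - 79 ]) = [-79, - 75,-56, - 21, - 20/3, - 4, 19/3,13, 16, 21,40,42,64,76] 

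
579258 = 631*918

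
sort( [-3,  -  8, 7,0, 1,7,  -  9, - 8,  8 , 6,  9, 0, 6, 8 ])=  [ -9,  -  8,-8, - 3, 0, 0,1,6,6,7,7,8,8,9]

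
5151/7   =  735 + 6/7 = 735.86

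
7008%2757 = 1494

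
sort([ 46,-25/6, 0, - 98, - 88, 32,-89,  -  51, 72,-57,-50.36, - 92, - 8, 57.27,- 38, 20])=[-98, - 92,-89 ,-88, - 57, - 51 ,-50.36, - 38, - 8, - 25/6, 0, 20,32,46,  57.27,72 ]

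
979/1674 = 979/1674 = 0.58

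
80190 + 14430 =94620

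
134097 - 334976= - 200879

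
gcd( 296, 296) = 296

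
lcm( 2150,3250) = 139750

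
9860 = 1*9860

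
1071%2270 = 1071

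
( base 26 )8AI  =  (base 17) 12b8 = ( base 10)5686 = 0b1011000110110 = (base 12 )335a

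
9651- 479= 9172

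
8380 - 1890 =6490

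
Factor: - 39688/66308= -2^1*41^1*137^( - 1 ) = - 82/137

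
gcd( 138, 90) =6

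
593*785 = 465505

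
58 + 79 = 137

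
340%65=15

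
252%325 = 252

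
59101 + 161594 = 220695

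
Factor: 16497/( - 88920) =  - 141/760= - 2^( - 3 ) * 3^1*5^(  -  1)*19^( - 1)*47^1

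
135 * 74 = 9990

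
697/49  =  697/49 = 14.22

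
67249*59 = 3967691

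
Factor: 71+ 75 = 146 = 2^1*73^1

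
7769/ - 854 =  -10 + 771/854 = -9.10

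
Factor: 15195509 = 7^1* 59^1 * 36793^1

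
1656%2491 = 1656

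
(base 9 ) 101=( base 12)6A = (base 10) 82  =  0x52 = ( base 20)42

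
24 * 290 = 6960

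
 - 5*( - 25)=125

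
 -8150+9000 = 850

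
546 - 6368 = -5822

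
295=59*5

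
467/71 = 6 + 41/71=6.58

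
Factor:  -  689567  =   - 19^1*36293^1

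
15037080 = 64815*232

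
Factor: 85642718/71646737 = 2^1*7^1*6117337^1*71646737^ ( - 1)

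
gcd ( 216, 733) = 1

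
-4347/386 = -12 + 285/386 =- 11.26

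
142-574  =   -432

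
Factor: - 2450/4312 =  - 2^ (-2)*5^2*11^( - 1) = -25/44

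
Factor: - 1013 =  - 1013^1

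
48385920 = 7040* 6873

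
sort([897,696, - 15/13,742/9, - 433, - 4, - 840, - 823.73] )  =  [ - 840, - 823.73,-433, - 4, - 15/13, 742/9, 696, 897]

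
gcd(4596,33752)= 4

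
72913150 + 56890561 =129803711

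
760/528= 1 + 29/66 = 1.44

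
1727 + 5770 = 7497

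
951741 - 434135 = 517606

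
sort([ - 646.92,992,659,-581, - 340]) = [ - 646.92, - 581 , - 340,659,992]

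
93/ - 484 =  - 93/484 = - 0.19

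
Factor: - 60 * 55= -3300= - 2^2*3^1*5^2 * 11^1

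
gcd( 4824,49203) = 9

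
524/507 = 524/507 = 1.03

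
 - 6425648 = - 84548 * 76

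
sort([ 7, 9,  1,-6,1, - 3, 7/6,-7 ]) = [-7,-6,-3, 1,1, 7/6, 7, 9 ]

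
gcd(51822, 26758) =2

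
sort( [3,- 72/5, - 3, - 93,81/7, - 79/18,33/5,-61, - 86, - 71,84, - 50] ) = [ - 93, - 86, - 71,-61, - 50, - 72/5, -79/18,-3, 3,33/5,81/7, 84 ]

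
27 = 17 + 10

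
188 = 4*47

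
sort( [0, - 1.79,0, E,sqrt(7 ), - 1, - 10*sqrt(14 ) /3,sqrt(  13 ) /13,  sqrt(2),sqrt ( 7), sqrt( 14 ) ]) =[ - 10*sqrt(14 ) /3,-1.79,-1, 0,0,sqrt(13 ) /13,sqrt ( 2 ), sqrt( 7),sqrt(7), E,  sqrt( 14) ]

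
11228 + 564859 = 576087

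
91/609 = 13/87 = 0.15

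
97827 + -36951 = 60876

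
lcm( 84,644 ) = 1932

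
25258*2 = 50516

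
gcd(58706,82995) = 1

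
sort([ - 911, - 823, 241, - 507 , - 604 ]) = [ - 911,  -  823, - 604, - 507,  241 ]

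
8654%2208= 2030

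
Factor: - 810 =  - 2^1*3^4*5^1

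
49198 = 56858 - 7660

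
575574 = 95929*6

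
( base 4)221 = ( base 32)19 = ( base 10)41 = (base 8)51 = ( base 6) 105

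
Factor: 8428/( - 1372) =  - 7^( -1)*43^1 = - 43/7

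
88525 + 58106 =146631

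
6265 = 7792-1527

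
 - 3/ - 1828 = 3/1828 = 0.00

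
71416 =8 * 8927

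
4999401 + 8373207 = 13372608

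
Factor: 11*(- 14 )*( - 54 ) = 2^2*3^3*7^1*11^1 = 8316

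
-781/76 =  - 781/76=- 10.28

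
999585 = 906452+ 93133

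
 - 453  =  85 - 538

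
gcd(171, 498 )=3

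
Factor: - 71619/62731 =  - 3^1 * 23873^1*62731^( - 1)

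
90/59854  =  45/29927 = 0.00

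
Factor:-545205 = - 3^1*5^1*19^1 * 1913^1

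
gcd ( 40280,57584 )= 8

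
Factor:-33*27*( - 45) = 40095=3^6 *5^1*11^1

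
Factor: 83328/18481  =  2^7*3^1*7^1*31^1*18481^(-1 )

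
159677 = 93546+66131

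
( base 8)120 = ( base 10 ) 80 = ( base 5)310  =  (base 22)3e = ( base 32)2g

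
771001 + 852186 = 1623187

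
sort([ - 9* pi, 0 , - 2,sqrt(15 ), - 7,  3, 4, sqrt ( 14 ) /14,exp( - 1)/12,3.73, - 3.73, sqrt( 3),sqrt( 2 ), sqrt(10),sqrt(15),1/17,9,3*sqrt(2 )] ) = [ - 9*pi, - 7, - 3.73, - 2,0,exp( - 1) /12 , 1/17, sqrt(14 )/14,sqrt (2),sqrt( 3) , 3,sqrt( 10), 3.73,sqrt(15 ),sqrt( 15),4,3 * sqrt( 2),9 ] 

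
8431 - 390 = 8041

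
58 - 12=46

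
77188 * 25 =1929700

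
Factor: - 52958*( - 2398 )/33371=126993284/33371 = 2^2 *11^1* 13^ ( - 1)*17^( - 1 )*109^1*151^( - 1)*26479^1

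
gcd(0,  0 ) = 0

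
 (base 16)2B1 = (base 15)30E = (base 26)10d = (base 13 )410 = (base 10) 689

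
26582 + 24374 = 50956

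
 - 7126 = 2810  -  9936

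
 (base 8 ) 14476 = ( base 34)5k2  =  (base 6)45530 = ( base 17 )1562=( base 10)6462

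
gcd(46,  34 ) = 2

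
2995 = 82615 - 79620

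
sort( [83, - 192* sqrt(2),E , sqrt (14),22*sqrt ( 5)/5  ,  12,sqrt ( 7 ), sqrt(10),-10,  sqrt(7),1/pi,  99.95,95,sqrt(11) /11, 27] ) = [ - 192*sqrt(2 ) , - 10, sqrt( 11 )/11,1/pi, sqrt(7 ),  sqrt ( 7 ) , E,  sqrt(10), sqrt ( 14 ), 22*sqrt ( 5)/5,12, 27, 83, 95, 99.95 ]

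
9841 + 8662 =18503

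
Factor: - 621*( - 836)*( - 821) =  - 2^2*3^3 * 11^1*19^1* 23^1*821^1 = - 426227076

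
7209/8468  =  7209/8468 = 0.85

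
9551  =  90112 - 80561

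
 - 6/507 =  - 2/169 = - 0.01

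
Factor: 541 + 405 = 2^1*11^1  *  43^1 = 946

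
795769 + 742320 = 1538089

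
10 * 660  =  6600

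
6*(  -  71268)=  - 427608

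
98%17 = 13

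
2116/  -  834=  - 1058/417 = - 2.54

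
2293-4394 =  - 2101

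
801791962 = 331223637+470568325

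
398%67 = 63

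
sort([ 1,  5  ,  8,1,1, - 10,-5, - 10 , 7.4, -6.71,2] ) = [  -  10,-10,  -  6.71, - 5,1,1,1,2,5,7.4 , 8] 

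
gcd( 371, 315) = 7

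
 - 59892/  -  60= 998 + 1/5 = 998.20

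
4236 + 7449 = 11685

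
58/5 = 11  +  3/5 = 11.60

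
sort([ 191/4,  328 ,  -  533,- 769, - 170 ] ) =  [ - 769, - 533, - 170,191/4, 328] 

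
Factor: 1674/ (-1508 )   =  -837/754 = -2^( - 1 )*3^3*13^( - 1)*29^( - 1 ) * 31^1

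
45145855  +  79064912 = 124210767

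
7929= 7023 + 906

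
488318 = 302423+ 185895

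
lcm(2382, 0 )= 0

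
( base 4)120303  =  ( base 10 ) 1587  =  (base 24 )2i3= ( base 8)3063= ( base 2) 11000110011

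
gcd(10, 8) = 2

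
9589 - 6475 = 3114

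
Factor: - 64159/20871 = -3^( - 3) * 83^1 = - 83/27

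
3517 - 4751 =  - 1234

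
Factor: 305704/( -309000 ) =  - 3^ ( - 1)*5^( - 3)*7^1*53^1 = - 371/375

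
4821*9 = 43389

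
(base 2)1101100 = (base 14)7a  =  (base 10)108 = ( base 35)33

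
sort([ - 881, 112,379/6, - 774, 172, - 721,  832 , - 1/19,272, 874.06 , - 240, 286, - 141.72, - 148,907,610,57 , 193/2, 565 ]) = [ - 881, -774, - 721,-240, - 148, - 141.72,-1/19,57,379/6,193/2,112, 172,272,286,565, 610,832,874.06, 907]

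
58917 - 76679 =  - 17762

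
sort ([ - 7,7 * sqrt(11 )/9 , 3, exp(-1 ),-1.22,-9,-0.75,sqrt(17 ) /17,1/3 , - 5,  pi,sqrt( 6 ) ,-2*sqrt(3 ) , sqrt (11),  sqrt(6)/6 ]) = [ - 9, - 7 , - 5,- 2*sqrt(3 ), - 1.22  , - 0.75 , sqrt(17) /17, 1/3 , exp(-1 ), sqrt( 6)/6,sqrt(6 ) , 7*  sqrt ( 11 )/9 , 3,pi,  sqrt( 11)]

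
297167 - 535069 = -237902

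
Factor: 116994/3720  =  629/20= 2^( - 2)*5^( - 1 )*17^1 * 37^1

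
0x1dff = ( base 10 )7679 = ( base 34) 6LT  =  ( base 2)1110111111111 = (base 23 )EBK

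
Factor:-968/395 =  - 2^3*5^( - 1)*11^2*79^(-1 ) 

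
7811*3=23433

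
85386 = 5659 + 79727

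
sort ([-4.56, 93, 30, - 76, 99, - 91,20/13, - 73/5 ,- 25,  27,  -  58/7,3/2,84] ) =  [ - 91,-76, - 25,  -  73/5  ,-58/7 , - 4.56, 3/2, 20/13, 27, 30 , 84,93,99] 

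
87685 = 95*923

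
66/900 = 11/150 =0.07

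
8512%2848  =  2816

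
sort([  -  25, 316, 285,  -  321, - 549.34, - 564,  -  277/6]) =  [ - 564 , - 549.34, - 321,  -  277/6, - 25, 285,316]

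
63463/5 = 12692 + 3/5 =12692.60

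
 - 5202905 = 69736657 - 74939562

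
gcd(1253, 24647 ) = 7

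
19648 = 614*32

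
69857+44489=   114346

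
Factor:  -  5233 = -5233^1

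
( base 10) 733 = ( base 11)607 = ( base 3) 1000011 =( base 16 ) 2DD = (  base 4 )23131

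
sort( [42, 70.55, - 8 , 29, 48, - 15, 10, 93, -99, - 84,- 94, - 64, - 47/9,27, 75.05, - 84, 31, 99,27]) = [ - 99, - 94,-84, - 84, - 64, - 15, - 8, - 47/9, 10,27, 27, 29, 31, 42,48 , 70.55,75.05,93, 99 ]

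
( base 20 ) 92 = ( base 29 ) 68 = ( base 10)182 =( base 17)AC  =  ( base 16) b6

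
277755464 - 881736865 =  - 603981401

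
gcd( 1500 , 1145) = 5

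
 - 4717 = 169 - 4886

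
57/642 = 19/214 = 0.09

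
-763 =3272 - 4035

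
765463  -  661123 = 104340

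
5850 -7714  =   - 1864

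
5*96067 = 480335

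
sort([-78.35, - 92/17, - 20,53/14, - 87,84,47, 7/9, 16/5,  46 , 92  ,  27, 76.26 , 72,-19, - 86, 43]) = [- 87,-86, -78.35, - 20 , - 19,  -  92/17,7/9 , 16/5,53/14,  27, 43, 46, 47,  72, 76.26,84,  92]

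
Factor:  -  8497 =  - 29^1*293^1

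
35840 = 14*2560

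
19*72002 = 1368038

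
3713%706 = 183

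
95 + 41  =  136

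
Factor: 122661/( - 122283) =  - 11^1*59^1*647^( - 1 ) = - 649/647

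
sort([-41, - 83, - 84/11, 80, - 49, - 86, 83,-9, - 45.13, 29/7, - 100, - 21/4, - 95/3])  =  [ - 100, - 86, - 83,  -  49, - 45.13, - 41,-95/3,-9,-84/11, -21/4, 29/7, 80, 83]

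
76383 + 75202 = 151585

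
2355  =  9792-7437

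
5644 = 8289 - 2645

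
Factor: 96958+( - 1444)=2^1*3^1*15919^1  =  95514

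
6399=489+5910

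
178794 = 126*1419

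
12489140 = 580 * 21533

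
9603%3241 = 3121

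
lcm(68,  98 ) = 3332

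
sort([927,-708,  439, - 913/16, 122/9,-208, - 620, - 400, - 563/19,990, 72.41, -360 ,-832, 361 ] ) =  [ - 832, - 708,-620, - 400, - 360,-208, - 913/16, - 563/19, 122/9,  72.41, 361, 439,927, 990]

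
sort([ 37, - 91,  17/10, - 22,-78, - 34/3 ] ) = [ - 91, - 78, - 22, - 34/3,17/10,37] 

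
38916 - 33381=5535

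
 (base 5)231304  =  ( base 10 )8329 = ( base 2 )10000010001001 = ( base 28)AHD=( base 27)bbd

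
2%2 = 0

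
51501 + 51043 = 102544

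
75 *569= 42675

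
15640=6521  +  9119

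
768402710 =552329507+216073203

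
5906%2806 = 294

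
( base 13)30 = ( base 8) 47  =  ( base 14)2B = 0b100111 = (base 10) 39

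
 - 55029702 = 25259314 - 80289016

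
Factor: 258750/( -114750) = - 115/51 = - 3^( - 1)* 5^1*17^ (-1)*23^1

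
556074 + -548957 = 7117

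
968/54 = 484/27 = 17.93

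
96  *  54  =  5184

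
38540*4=154160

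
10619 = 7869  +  2750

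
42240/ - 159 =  - 266 + 18/53 = - 265.66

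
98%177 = 98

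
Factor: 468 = 2^2 * 3^2*13^1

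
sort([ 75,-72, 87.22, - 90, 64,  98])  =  [ - 90, - 72 , 64,75,87.22, 98 ]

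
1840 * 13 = 23920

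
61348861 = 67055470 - 5706609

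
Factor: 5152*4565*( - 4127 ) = -2^5 *5^1 * 7^1*11^1*23^1*83^1 *4127^1  =  -97062417760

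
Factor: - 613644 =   -  2^2*3^1 * 51137^1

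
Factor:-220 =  - 2^2 * 5^1  *11^1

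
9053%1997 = 1065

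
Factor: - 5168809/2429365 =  - 5^(-1 )*97^( -1)*523^1* 5009^( - 1 )*9883^1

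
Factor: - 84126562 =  - 2^1*13^1*277^1 * 11681^1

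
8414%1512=854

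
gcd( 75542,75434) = 2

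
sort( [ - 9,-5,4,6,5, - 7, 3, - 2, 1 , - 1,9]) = [ - 9, -7, - 5,  -  2, - 1,1,3 , 4, 5,6, 9]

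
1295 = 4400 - 3105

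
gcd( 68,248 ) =4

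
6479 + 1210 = 7689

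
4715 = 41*115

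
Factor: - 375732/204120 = -497/270 = - 2^( - 1 ) * 3^( - 3 )*5^( - 1)*7^1  *  71^1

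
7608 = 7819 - 211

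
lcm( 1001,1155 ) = 15015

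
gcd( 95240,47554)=2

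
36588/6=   6098 = 6098.00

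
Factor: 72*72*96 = 2^11*3^5= 497664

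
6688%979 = 814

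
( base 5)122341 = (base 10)4721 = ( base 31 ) 4s9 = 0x1271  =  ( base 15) 15EB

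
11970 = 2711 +9259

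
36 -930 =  - 894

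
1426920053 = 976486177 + 450433876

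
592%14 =4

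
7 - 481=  - 474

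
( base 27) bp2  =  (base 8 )20770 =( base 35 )73g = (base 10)8696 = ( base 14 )3252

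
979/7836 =979/7836 = 0.12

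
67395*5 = 336975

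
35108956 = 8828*3977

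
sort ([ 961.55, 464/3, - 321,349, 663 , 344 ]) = [ - 321,464/3,344,349,663, 961.55] 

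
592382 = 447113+145269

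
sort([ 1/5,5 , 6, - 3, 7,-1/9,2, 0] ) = [ - 3, - 1/9, 0 , 1/5,2, 5, 6,7]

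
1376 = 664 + 712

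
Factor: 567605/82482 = 2^(  -  1 )*3^( - 1) * 5^1  *  59^( - 1)*61^1*233^( - 1 )*1861^1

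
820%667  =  153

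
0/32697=0 = 0.00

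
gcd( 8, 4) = 4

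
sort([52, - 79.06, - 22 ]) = [-79.06, - 22,  52]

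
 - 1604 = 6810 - 8414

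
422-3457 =-3035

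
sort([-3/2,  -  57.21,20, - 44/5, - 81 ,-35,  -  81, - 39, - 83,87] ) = [ - 83, - 81, - 81, - 57.21,- 39, - 35,- 44/5, - 3/2, 20, 87 ]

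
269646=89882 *3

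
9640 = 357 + 9283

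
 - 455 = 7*(  -  65) 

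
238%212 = 26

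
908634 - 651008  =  257626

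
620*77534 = 48071080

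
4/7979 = 4/7979 = 0.00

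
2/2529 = 2/2529 = 0.00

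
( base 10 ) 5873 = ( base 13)289a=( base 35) 4RS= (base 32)5NH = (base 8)13361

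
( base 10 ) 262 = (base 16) 106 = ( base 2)100000110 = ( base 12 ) 19A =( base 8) 406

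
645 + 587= 1232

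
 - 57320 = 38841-96161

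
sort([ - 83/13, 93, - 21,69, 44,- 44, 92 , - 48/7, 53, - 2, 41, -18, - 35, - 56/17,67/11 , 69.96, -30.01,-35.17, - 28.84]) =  [-44, - 35.17, - 35, - 30.01, - 28.84, - 21, - 18 , - 48/7, - 83/13, - 56/17,-2, 67/11,41, 44,53, 69, 69.96,  92, 93]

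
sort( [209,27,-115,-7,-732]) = [-732, - 115, - 7,27, 209]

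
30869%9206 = 3251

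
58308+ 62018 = 120326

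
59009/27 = 2185 + 14/27 = 2185.52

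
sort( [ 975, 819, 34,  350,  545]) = [ 34,350,545, 819,975]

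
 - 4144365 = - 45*92097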